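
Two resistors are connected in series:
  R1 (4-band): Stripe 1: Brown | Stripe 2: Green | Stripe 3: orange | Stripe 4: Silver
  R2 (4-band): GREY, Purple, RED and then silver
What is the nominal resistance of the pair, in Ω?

R1: brown, green → 15; orange ×10^3 → 15000 Ω.
R2: grey, violet → 87; red ×10^2 → 8700 Ω.
Series: 15000 + 8700 = 23700 Ω.

23700 Ω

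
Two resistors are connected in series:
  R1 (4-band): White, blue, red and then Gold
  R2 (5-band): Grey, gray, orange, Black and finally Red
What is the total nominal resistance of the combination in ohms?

10483 Ω

R1: white, blue → 96; red ×10^2 → 9600 Ω.
R2: grey, grey, orange → 883; black ×1 → 883 Ω.
Series: 9600 + 883 = 10483 Ω.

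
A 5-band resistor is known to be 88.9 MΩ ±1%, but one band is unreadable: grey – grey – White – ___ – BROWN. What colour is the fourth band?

green

88900000 Ω = 889 × 10^5.
The fourth band is the multiplier, 10^5, which is green.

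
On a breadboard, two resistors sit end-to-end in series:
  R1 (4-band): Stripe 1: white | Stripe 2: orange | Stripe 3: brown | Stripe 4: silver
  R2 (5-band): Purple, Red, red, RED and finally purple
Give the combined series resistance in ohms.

73130 Ω

R1: white, orange → 93; brown ×10 → 930 Ω.
R2: violet, red, red → 722; red ×10^2 → 72200 Ω.
Series: 930 + 72200 = 73130 Ω.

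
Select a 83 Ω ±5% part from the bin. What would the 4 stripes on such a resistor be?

83 Ω = 83 × 10^0.
8 → grey
3 → orange
Multiplier 10^0 → black.
±5% tolerance → gold.

grey, orange, black, gold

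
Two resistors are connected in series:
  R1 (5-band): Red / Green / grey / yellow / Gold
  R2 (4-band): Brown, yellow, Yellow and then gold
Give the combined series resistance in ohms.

R1: red, green, grey → 258; yellow ×10^4 → 2580000 Ω.
R2: brown, yellow → 14; yellow ×10^4 → 140000 Ω.
Series: 2580000 + 140000 = 2720000 Ω.

2720000 Ω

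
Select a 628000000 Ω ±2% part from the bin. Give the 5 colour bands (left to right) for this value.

628000000 Ω = 628 × 10^6.
6 → blue
2 → red
8 → grey
Multiplier 10^6 → blue.
±2% tolerance → red.

blue, red, grey, blue, red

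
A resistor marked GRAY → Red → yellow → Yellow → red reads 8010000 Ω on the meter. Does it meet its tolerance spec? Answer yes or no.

Grey → 8 (first significant figure)
Red → 2 (second significant figure)
Yellow → 4 (third significant figure)
Yellow → ×10^4 multiplier
Red → ±2% tolerance
824 × 10000 = 8240000 Ω
Allowed range: 8075200 Ω to 8404800 Ω.
8010000 Ω lies outside that range.

no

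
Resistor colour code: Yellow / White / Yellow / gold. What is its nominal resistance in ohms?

490000 Ω

Yellow → 4 (first significant figure)
White → 9 (second significant figure)
Yellow → ×10^4 multiplier
49 × 10000 = 490000 Ω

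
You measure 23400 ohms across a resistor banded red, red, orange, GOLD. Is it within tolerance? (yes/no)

Red → 2 (first significant figure)
Red → 2 (second significant figure)
Orange → ×10^3 multiplier
Gold → ±5% tolerance
22 × 1000 = 22000 Ω
Allowed range: 20900 Ω to 23100 Ω.
23400 ohms lies outside that range.

no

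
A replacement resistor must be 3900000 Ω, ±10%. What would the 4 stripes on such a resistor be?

orange, white, green, silver

3900000 Ω = 39 × 10^5.
3 → orange
9 → white
Multiplier 10^5 → green.
±10% tolerance → silver.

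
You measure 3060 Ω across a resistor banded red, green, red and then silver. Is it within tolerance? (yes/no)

Red → 2 (first significant figure)
Green → 5 (second significant figure)
Red → ×10^2 multiplier
Silver → ±10% tolerance
25 × 100 = 2500 Ω
Allowed range: 2250 Ω to 2750 Ω.
3060 Ω lies outside that range.

no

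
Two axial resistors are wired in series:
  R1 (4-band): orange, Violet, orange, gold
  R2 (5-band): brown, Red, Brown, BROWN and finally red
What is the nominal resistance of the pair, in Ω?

38210 Ω

R1: orange, violet → 37; orange ×10^3 → 37000 Ω.
R2: brown, red, brown → 121; brown ×10 → 1210 Ω.
Series: 37000 + 1210 = 38210 Ω.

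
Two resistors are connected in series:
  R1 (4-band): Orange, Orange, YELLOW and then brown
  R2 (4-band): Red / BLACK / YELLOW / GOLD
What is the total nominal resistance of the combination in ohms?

530000 Ω

R1: orange, orange → 33; yellow ×10^4 → 330000 Ω.
R2: red, black → 20; yellow ×10^4 → 200000 Ω.
Series: 330000 + 200000 = 530000 Ω.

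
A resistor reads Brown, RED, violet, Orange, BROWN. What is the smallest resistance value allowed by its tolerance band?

125730 Ω

Brown → 1 (first significant figure)
Red → 2 (second significant figure)
Violet → 7 (third significant figure)
Orange → ×10^3 multiplier
Brown → ±1% tolerance
127 × 1000 = 127000 Ω
Smallest = 127000 × (1 − 1/100) = 125730 Ω.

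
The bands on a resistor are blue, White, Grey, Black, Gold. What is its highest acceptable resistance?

732.9 Ω

Blue → 6 (first significant figure)
White → 9 (second significant figure)
Grey → 8 (third significant figure)
Black → ×1 multiplier
Gold → ±5% tolerance
698 × 1 = 698 Ω
Highest = 698 × (1 + 5/100) = 732.9 Ω.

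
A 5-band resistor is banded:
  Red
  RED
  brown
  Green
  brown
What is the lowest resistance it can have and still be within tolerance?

Red → 2 (first significant figure)
Red → 2 (second significant figure)
Brown → 1 (third significant figure)
Green → ×10^5 multiplier
Brown → ±1% tolerance
221 × 100000 = 22100000 Ω
Lowest = 22100000 × (1 − 1/100) = 21879000 Ω.

21879000 Ω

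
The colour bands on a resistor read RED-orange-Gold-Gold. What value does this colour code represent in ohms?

2.3 Ω

Red → 2 (first significant figure)
Orange → 3 (second significant figure)
Gold → ×0.1 multiplier
23 × 0.1 = 2.3 Ω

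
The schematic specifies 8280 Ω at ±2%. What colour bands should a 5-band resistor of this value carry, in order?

8280 Ω = 828 × 10^1.
8 → grey
2 → red
8 → grey
Multiplier 10^1 → brown.
±2% tolerance → red.

grey, red, grey, brown, red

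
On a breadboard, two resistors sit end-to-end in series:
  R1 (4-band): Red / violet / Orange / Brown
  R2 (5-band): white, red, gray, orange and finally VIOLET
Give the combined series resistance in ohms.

R1: red, violet → 27; orange ×10^3 → 27000 Ω.
R2: white, red, grey → 928; orange ×10^3 → 928000 Ω.
Series: 27000 + 928000 = 955000 Ω.

955000 Ω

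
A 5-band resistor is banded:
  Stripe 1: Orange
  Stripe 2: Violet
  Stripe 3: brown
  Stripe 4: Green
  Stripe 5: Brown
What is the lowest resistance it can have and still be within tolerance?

36729000 Ω

Orange → 3 (first significant figure)
Violet → 7 (second significant figure)
Brown → 1 (third significant figure)
Green → ×10^5 multiplier
Brown → ±1% tolerance
371 × 100000 = 37100000 Ω
Lowest = 37100000 × (1 − 1/100) = 36729000 Ω.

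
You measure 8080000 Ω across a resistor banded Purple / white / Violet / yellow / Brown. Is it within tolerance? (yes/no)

no

Violet → 7 (first significant figure)
White → 9 (second significant figure)
Violet → 7 (third significant figure)
Yellow → ×10^4 multiplier
Brown → ±1% tolerance
797 × 10000 = 7970000 Ω
Allowed range: 7890300 Ω to 8049700 Ω.
8080000 Ω lies outside that range.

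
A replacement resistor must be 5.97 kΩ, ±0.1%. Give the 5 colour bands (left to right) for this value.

green, white, violet, brown, violet

5970 Ω = 597 × 10^1.
5 → green
9 → white
7 → violet
Multiplier 10^1 → brown.
±0.1% tolerance → violet.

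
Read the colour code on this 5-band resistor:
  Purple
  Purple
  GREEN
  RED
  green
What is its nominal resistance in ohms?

77500 Ω

Violet → 7 (first significant figure)
Violet → 7 (second significant figure)
Green → 5 (third significant figure)
Red → ×10^2 multiplier
775 × 100 = 77500 Ω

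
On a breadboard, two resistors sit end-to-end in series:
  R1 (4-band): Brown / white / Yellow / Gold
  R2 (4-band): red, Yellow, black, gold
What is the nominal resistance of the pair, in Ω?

190024 Ω

R1: brown, white → 19; yellow ×10^4 → 190000 Ω.
R2: red, yellow → 24; black ×1 → 24 Ω.
Series: 190000 + 24 = 190024 Ω.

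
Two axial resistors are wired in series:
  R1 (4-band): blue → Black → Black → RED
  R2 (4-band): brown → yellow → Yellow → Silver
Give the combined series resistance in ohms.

140060 Ω

R1: blue, black → 60; black ×1 → 60 Ω.
R2: brown, yellow → 14; yellow ×10^4 → 140000 Ω.
Series: 60 + 140000 = 140060 Ω.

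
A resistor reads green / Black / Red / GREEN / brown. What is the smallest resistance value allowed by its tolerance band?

49698000 Ω

Green → 5 (first significant figure)
Black → 0 (second significant figure)
Red → 2 (third significant figure)
Green → ×10^5 multiplier
Brown → ±1% tolerance
502 × 100000 = 50200000 Ω
Smallest = 50200000 × (1 − 1/100) = 49698000 Ω.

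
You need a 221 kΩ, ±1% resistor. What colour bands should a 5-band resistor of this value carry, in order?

red, red, brown, orange, brown

221000 Ω = 221 × 10^3.
2 → red
2 → red
1 → brown
Multiplier 10^3 → orange.
±1% tolerance → brown.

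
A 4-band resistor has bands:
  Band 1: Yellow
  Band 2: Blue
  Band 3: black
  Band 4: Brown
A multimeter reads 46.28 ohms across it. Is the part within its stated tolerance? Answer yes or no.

yes

Yellow → 4 (first significant figure)
Blue → 6 (second significant figure)
Black → ×1 multiplier
Brown → ±1% tolerance
46 × 1 = 46 Ω
Allowed range: 45.54 Ω to 46.46 Ω.
46.28 ohms lies inside that range.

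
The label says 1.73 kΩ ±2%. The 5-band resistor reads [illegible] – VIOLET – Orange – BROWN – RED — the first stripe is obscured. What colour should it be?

brown

1730 Ω = 173 × 10^1.
The first band gives digit 1 of the significand, and 1 is brown.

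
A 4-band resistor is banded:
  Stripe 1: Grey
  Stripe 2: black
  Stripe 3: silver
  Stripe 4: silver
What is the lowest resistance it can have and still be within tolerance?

0.72 Ω

Grey → 8 (first significant figure)
Black → 0 (second significant figure)
Silver → ×0.01 multiplier
Silver → ±10% tolerance
80 × 0.01 = 0.8 Ω
Lowest = 0.8 × (1 − 10/100) = 0.72 Ω.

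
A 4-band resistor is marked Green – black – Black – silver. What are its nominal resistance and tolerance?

50 Ω ±10%

Green → 5 (first significant figure)
Black → 0 (second significant figure)
Black → ×1 multiplier
Silver → ±10% tolerance
50 × 1 = 50 Ω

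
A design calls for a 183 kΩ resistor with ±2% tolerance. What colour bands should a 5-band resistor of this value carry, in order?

183000 Ω = 183 × 10^3.
1 → brown
8 → grey
3 → orange
Multiplier 10^3 → orange.
±2% tolerance → red.

brown, grey, orange, orange, red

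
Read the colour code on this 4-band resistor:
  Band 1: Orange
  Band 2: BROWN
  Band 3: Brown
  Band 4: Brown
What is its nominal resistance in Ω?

310 Ω

Orange → 3 (first significant figure)
Brown → 1 (second significant figure)
Brown → ×10 multiplier
31 × 10 = 310 Ω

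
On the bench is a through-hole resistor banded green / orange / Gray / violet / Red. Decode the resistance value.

Green → 5 (first significant figure)
Orange → 3 (second significant figure)
Grey → 8 (third significant figure)
Violet → ×10^7 multiplier
538 × 10000000 = 5380000000 Ω

5380000000 Ω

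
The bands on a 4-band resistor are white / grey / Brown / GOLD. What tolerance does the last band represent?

The last band, gold, is the tolerance band.
Gold corresponds to ±5%.

±5%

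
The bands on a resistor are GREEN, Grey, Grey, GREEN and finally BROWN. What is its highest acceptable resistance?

59388000 Ω

Green → 5 (first significant figure)
Grey → 8 (second significant figure)
Grey → 8 (third significant figure)
Green → ×10^5 multiplier
Brown → ±1% tolerance
588 × 100000 = 58800000 Ω
Highest = 58800000 × (1 + 1/100) = 59388000 Ω.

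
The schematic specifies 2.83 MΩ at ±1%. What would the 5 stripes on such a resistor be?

red, grey, orange, yellow, brown

2830000 Ω = 283 × 10^4.
2 → red
8 → grey
3 → orange
Multiplier 10^4 → yellow.
±1% tolerance → brown.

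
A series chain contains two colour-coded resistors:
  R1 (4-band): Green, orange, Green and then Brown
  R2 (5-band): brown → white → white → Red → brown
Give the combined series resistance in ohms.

5319900 Ω

R1: green, orange → 53; green ×10^5 → 5300000 Ω.
R2: brown, white, white → 199; red ×10^2 → 19900 Ω.
Series: 5300000 + 19900 = 5319900 Ω.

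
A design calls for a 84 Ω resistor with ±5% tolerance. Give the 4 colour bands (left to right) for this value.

84 Ω = 84 × 10^0.
8 → grey
4 → yellow
Multiplier 10^0 → black.
±5% tolerance → gold.

grey, yellow, black, gold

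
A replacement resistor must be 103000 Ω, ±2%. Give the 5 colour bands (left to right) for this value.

brown, black, orange, orange, red

103000 Ω = 103 × 10^3.
1 → brown
0 → black
3 → orange
Multiplier 10^3 → orange.
±2% tolerance → red.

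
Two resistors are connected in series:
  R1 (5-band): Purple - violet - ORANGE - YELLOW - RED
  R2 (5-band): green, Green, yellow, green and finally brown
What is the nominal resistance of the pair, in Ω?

63130000 Ω

R1: violet, violet, orange → 773; yellow ×10^4 → 7730000 Ω.
R2: green, green, yellow → 554; green ×10^5 → 55400000 Ω.
Series: 7730000 + 55400000 = 63130000 Ω.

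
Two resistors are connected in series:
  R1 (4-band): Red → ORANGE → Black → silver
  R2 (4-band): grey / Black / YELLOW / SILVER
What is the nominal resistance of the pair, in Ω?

R1: red, orange → 23; black ×1 → 23 Ω.
R2: grey, black → 80; yellow ×10^4 → 800000 Ω.
Series: 23 + 800000 = 800023 Ω.

800023 Ω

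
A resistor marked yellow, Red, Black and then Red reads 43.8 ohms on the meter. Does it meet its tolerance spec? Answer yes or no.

Yellow → 4 (first significant figure)
Red → 2 (second significant figure)
Black → ×1 multiplier
Red → ±2% tolerance
42 × 1 = 42 Ω
Allowed range: 41.16 Ω to 42.84 Ω.
43.8 ohms lies outside that range.

no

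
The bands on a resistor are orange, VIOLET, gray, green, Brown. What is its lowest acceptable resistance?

Orange → 3 (first significant figure)
Violet → 7 (second significant figure)
Grey → 8 (third significant figure)
Green → ×10^5 multiplier
Brown → ±1% tolerance
378 × 100000 = 37800000 Ω
Lowest = 37800000 × (1 − 1/100) = 37422000 Ω.

37422000 Ω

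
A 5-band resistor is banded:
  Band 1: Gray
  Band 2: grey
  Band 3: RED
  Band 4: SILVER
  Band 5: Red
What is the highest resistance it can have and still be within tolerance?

Grey → 8 (first significant figure)
Grey → 8 (second significant figure)
Red → 2 (third significant figure)
Silver → ×0.01 multiplier
Red → ±2% tolerance
882 × 0.01 = 8.82 Ω
Highest = 8.82 × (1 + 2/100) = 8.9964 Ω.

8.9964 Ω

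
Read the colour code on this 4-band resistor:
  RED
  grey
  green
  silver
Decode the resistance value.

Red → 2 (first significant figure)
Grey → 8 (second significant figure)
Green → ×10^5 multiplier
28 × 100000 = 2800000 Ω

2800000 Ω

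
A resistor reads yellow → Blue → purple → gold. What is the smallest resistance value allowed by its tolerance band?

Yellow → 4 (first significant figure)
Blue → 6 (second significant figure)
Violet → ×10^7 multiplier
Gold → ±5% tolerance
46 × 10000000 = 460000000 Ω
Smallest = 460000000 × (1 − 5/100) = 437000000 Ω.

437000000 Ω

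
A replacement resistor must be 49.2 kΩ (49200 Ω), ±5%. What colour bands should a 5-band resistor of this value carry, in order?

yellow, white, red, red, gold

49200 Ω = 492 × 10^2.
4 → yellow
9 → white
2 → red
Multiplier 10^2 → red.
±5% tolerance → gold.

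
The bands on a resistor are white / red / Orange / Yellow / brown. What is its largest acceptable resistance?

White → 9 (first significant figure)
Red → 2 (second significant figure)
Orange → 3 (third significant figure)
Yellow → ×10^4 multiplier
Brown → ±1% tolerance
923 × 10000 = 9230000 Ω
Largest = 9230000 × (1 + 1/100) = 9322300 Ω.

9322300 Ω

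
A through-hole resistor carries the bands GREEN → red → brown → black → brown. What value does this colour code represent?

521 Ω

Green → 5 (first significant figure)
Red → 2 (second significant figure)
Brown → 1 (third significant figure)
Black → ×1 multiplier
521 × 1 = 521 Ω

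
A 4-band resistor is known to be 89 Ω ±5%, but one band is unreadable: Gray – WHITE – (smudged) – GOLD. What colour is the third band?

89 Ω = 89 × 10^0.
The third band is the multiplier, 10^0, which is black.

black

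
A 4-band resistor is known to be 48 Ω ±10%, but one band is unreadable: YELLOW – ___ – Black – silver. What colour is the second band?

48 Ω = 48 × 10^0.
The second band gives digit 8 of the significand, and 8 is grey.

grey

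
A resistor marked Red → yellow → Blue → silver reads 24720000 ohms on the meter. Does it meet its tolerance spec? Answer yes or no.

Red → 2 (first significant figure)
Yellow → 4 (second significant figure)
Blue → ×10^6 multiplier
Silver → ±10% tolerance
24 × 1000000 = 24000000 Ω
Allowed range: 21600000 Ω to 26400000 Ω.
24720000 ohms lies inside that range.

yes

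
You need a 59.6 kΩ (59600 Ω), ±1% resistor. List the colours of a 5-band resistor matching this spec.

green, white, blue, red, brown

59600 Ω = 596 × 10^2.
5 → green
9 → white
6 → blue
Multiplier 10^2 → red.
±1% tolerance → brown.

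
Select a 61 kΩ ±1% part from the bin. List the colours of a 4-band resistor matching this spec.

blue, brown, orange, brown

61000 Ω = 61 × 10^3.
6 → blue
1 → brown
Multiplier 10^3 → orange.
±1% tolerance → brown.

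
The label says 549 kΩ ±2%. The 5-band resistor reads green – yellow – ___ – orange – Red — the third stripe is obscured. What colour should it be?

white

549000 Ω = 549 × 10^3.
The third band gives digit 9 of the significand, and 9 is white.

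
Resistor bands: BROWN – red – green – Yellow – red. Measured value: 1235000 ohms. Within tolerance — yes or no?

yes

Brown → 1 (first significant figure)
Red → 2 (second significant figure)
Green → 5 (third significant figure)
Yellow → ×10^4 multiplier
Red → ±2% tolerance
125 × 10000 = 1250000 Ω
Allowed range: 1225000 Ω to 1275000 Ω.
1235000 ohms lies inside that range.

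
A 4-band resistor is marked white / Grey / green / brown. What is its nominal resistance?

White → 9 (first significant figure)
Grey → 8 (second significant figure)
Green → ×10^5 multiplier
98 × 100000 = 9800000 Ω

9800000 Ω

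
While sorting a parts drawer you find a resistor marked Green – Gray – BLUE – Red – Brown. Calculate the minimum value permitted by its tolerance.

58014 Ω

Green → 5 (first significant figure)
Grey → 8 (second significant figure)
Blue → 6 (third significant figure)
Red → ×10^2 multiplier
Brown → ±1% tolerance
586 × 100 = 58600 Ω
Minimum = 58600 × (1 − 1/100) = 58014 Ω.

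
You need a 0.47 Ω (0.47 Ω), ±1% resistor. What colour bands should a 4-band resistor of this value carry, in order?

yellow, violet, silver, brown

0.47 Ω = 47 × 10^-2.
4 → yellow
7 → violet
Multiplier 10^-2 → silver.
±1% tolerance → brown.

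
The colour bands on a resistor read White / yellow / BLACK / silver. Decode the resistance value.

94 Ω

White → 9 (first significant figure)
Yellow → 4 (second significant figure)
Black → ×1 multiplier
94 × 1 = 94 Ω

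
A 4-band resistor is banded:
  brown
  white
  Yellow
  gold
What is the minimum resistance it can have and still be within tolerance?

180500 Ω

Brown → 1 (first significant figure)
White → 9 (second significant figure)
Yellow → ×10^4 multiplier
Gold → ±5% tolerance
19 × 10000 = 190000 Ω
Minimum = 190000 × (1 − 5/100) = 180500 Ω.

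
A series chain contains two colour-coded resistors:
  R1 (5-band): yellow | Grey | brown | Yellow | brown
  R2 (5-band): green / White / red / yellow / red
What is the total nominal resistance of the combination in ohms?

R1: yellow, grey, brown → 481; yellow ×10^4 → 4810000 Ω.
R2: green, white, red → 592; yellow ×10^4 → 5920000 Ω.
Series: 4810000 + 5920000 = 10730000 Ω.

10730000 Ω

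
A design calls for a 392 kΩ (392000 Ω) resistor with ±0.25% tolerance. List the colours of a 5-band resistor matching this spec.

orange, white, red, orange, blue

392000 Ω = 392 × 10^3.
3 → orange
9 → white
2 → red
Multiplier 10^3 → orange.
±0.25% tolerance → blue.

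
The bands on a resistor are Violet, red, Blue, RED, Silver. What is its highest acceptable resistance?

Violet → 7 (first significant figure)
Red → 2 (second significant figure)
Blue → 6 (third significant figure)
Red → ×10^2 multiplier
Silver → ±10% tolerance
726 × 100 = 72600 Ω
Highest = 72600 × (1 + 10/100) = 79860 Ω.

79860 Ω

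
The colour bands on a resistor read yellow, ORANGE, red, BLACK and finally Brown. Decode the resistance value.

Yellow → 4 (first significant figure)
Orange → 3 (second significant figure)
Red → 2 (third significant figure)
Black → ×1 multiplier
432 × 1 = 432 Ω

432 Ω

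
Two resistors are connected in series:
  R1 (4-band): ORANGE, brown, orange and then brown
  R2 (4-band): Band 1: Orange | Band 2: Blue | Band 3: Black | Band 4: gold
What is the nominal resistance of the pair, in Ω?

31036 Ω

R1: orange, brown → 31; orange ×10^3 → 31000 Ω.
R2: orange, blue → 36; black ×1 → 36 Ω.
Series: 31000 + 36 = 31036 Ω.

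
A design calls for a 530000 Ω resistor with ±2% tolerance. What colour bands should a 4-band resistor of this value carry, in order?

green, orange, yellow, red

530000 Ω = 53 × 10^4.
5 → green
3 → orange
Multiplier 10^4 → yellow.
±2% tolerance → red.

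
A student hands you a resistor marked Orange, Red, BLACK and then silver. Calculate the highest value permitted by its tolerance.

Orange → 3 (first significant figure)
Red → 2 (second significant figure)
Black → ×1 multiplier
Silver → ±10% tolerance
32 × 1 = 32 Ω
Highest = 32 × (1 + 10/100) = 35.2 Ω.

35.2 Ω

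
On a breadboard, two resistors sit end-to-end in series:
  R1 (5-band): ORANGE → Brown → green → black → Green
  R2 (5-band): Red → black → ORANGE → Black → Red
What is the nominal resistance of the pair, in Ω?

R1: orange, brown, green → 315; black ×1 → 315 Ω.
R2: red, black, orange → 203; black ×1 → 203 Ω.
Series: 315 + 203 = 518 Ω.

518 Ω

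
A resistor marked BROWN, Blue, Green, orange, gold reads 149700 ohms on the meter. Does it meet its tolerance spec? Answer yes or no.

no

Brown → 1 (first significant figure)
Blue → 6 (second significant figure)
Green → 5 (third significant figure)
Orange → ×10^3 multiplier
Gold → ±5% tolerance
165 × 1000 = 165000 Ω
Allowed range: 156750 Ω to 173250 Ω.
149700 ohms lies outside that range.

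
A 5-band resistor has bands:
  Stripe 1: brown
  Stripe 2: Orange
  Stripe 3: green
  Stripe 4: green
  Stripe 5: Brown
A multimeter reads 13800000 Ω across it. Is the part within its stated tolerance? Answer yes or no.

no

Brown → 1 (first significant figure)
Orange → 3 (second significant figure)
Green → 5 (third significant figure)
Green → ×10^5 multiplier
Brown → ±1% tolerance
135 × 100000 = 13500000 Ω
Allowed range: 13365000 Ω to 13635000 Ω.
13800000 Ω lies outside that range.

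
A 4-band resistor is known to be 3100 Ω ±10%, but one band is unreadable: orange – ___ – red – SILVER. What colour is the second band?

brown

3100 Ω = 31 × 10^2.
The second band gives digit 1 of the significand, and 1 is brown.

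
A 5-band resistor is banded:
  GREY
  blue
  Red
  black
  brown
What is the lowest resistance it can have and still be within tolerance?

853.38 Ω

Grey → 8 (first significant figure)
Blue → 6 (second significant figure)
Red → 2 (third significant figure)
Black → ×1 multiplier
Brown → ±1% tolerance
862 × 1 = 862 Ω
Lowest = 862 × (1 − 1/100) = 853.38 Ω.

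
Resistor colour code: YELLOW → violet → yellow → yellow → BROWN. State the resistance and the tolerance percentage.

Yellow → 4 (first significant figure)
Violet → 7 (second significant figure)
Yellow → 4 (third significant figure)
Yellow → ×10^4 multiplier
Brown → ±1% tolerance
474 × 10000 = 4740000 Ω

4740000 Ω ±1%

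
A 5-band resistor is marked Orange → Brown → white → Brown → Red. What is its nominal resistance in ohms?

Orange → 3 (first significant figure)
Brown → 1 (second significant figure)
White → 9 (third significant figure)
Brown → ×10 multiplier
319 × 10 = 3190 Ω

3190 Ω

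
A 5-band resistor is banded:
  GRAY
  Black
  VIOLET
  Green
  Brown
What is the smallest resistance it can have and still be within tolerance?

79893000 Ω

Grey → 8 (first significant figure)
Black → 0 (second significant figure)
Violet → 7 (third significant figure)
Green → ×10^5 multiplier
Brown → ±1% tolerance
807 × 100000 = 80700000 Ω
Smallest = 80700000 × (1 − 1/100) = 79893000 Ω.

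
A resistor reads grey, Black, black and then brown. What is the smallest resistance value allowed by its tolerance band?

Grey → 8 (first significant figure)
Black → 0 (second significant figure)
Black → ×1 multiplier
Brown → ±1% tolerance
80 × 1 = 80 Ω
Smallest = 80 × (1 − 1/100) = 79.2 Ω.

79.2 Ω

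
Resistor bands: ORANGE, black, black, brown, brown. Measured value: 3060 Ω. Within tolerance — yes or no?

no

Orange → 3 (first significant figure)
Black → 0 (second significant figure)
Black → 0 (third significant figure)
Brown → ×10 multiplier
Brown → ±1% tolerance
300 × 10 = 3000 Ω
Allowed range: 2970 Ω to 3030 Ω.
3060 Ω lies outside that range.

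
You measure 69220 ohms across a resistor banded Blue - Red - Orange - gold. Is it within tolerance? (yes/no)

Blue → 6 (first significant figure)
Red → 2 (second significant figure)
Orange → ×10^3 multiplier
Gold → ±5% tolerance
62 × 1000 = 62000 Ω
Allowed range: 58900 Ω to 65100 Ω.
69220 ohms lies outside that range.

no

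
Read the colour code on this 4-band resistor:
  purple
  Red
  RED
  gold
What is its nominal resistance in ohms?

7200 Ω

Violet → 7 (first significant figure)
Red → 2 (second significant figure)
Red → ×10^2 multiplier
72 × 100 = 7200 Ω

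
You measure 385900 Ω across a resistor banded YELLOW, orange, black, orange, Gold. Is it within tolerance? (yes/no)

Yellow → 4 (first significant figure)
Orange → 3 (second significant figure)
Black → 0 (third significant figure)
Orange → ×10^3 multiplier
Gold → ±5% tolerance
430 × 1000 = 430000 Ω
Allowed range: 408500 Ω to 451500 Ω.
385900 Ω lies outside that range.

no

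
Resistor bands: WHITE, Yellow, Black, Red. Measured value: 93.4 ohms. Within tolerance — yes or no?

White → 9 (first significant figure)
Yellow → 4 (second significant figure)
Black → ×1 multiplier
Red → ±2% tolerance
94 × 1 = 94 Ω
Allowed range: 92.12 Ω to 95.88 Ω.
93.4 ohms lies inside that range.

yes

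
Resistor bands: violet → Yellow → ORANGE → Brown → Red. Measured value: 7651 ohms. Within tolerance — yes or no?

Violet → 7 (first significant figure)
Yellow → 4 (second significant figure)
Orange → 3 (third significant figure)
Brown → ×10 multiplier
Red → ±2% tolerance
743 × 10 = 7430 Ω
Allowed range: 7281.4 Ω to 7578.6 Ω.
7651 ohms lies outside that range.

no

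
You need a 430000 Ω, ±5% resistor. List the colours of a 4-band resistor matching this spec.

yellow, orange, yellow, gold

430000 Ω = 43 × 10^4.
4 → yellow
3 → orange
Multiplier 10^4 → yellow.
±5% tolerance → gold.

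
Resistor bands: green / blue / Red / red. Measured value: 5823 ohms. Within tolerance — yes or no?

no

Green → 5 (first significant figure)
Blue → 6 (second significant figure)
Red → ×10^2 multiplier
Red → ±2% tolerance
56 × 100 = 5600 Ω
Allowed range: 5488 Ω to 5712 Ω.
5823 ohms lies outside that range.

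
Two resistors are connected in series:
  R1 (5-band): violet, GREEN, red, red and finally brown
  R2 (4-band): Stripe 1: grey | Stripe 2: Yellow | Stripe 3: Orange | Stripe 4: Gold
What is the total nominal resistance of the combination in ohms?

159200 Ω

R1: violet, green, red → 752; red ×10^2 → 75200 Ω.
R2: grey, yellow → 84; orange ×10^3 → 84000 Ω.
Series: 75200 + 84000 = 159200 Ω.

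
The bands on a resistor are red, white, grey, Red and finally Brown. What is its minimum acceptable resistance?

Red → 2 (first significant figure)
White → 9 (second significant figure)
Grey → 8 (third significant figure)
Red → ×10^2 multiplier
Brown → ±1% tolerance
298 × 100 = 29800 Ω
Minimum = 29800 × (1 − 1/100) = 29502 Ω.

29502 Ω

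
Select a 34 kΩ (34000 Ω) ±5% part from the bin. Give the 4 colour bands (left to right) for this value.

34000 Ω = 34 × 10^3.
3 → orange
4 → yellow
Multiplier 10^3 → orange.
±5% tolerance → gold.

orange, yellow, orange, gold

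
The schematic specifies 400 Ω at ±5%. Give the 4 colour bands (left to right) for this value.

yellow, black, brown, gold

400 Ω = 40 × 10^1.
4 → yellow
0 → black
Multiplier 10^1 → brown.
±5% tolerance → gold.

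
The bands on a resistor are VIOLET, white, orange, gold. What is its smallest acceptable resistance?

75050 Ω

Violet → 7 (first significant figure)
White → 9 (second significant figure)
Orange → ×10^3 multiplier
Gold → ±5% tolerance
79 × 1000 = 79000 Ω
Smallest = 79000 × (1 − 5/100) = 75050 Ω.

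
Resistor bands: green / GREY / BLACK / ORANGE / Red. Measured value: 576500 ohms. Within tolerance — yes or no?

yes

Green → 5 (first significant figure)
Grey → 8 (second significant figure)
Black → 0 (third significant figure)
Orange → ×10^3 multiplier
Red → ±2% tolerance
580 × 1000 = 580000 Ω
Allowed range: 568400 Ω to 591600 Ω.
576500 ohms lies inside that range.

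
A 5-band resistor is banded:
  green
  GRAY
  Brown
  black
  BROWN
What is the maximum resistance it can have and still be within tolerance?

586.81 Ω

Green → 5 (first significant figure)
Grey → 8 (second significant figure)
Brown → 1 (third significant figure)
Black → ×1 multiplier
Brown → ±1% tolerance
581 × 1 = 581 Ω
Maximum = 581 × (1 + 1/100) = 586.81 Ω.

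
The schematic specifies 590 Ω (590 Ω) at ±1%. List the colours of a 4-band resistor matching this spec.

590 Ω = 59 × 10^1.
5 → green
9 → white
Multiplier 10^1 → brown.
±1% tolerance → brown.

green, white, brown, brown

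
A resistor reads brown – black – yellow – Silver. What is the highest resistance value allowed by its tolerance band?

110000 Ω

Brown → 1 (first significant figure)
Black → 0 (second significant figure)
Yellow → ×10^4 multiplier
Silver → ±10% tolerance
10 × 10000 = 100000 Ω
Highest = 100000 × (1 + 10/100) = 110000 Ω.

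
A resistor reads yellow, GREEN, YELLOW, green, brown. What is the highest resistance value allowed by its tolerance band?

Yellow → 4 (first significant figure)
Green → 5 (second significant figure)
Yellow → 4 (third significant figure)
Green → ×10^5 multiplier
Brown → ±1% tolerance
454 × 100000 = 45400000 Ω
Highest = 45400000 × (1 + 1/100) = 45854000 Ω.

45854000 Ω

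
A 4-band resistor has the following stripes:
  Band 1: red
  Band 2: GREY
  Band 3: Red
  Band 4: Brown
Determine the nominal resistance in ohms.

2800 Ω

Red → 2 (first significant figure)
Grey → 8 (second significant figure)
Red → ×10^2 multiplier
28 × 100 = 2800 Ω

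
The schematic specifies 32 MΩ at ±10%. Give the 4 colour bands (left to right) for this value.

32000000 Ω = 32 × 10^6.
3 → orange
2 → red
Multiplier 10^6 → blue.
±10% tolerance → silver.

orange, red, blue, silver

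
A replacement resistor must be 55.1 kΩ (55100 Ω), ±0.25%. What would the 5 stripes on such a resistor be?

green, green, brown, red, blue

55100 Ω = 551 × 10^2.
5 → green
5 → green
1 → brown
Multiplier 10^2 → red.
±0.25% tolerance → blue.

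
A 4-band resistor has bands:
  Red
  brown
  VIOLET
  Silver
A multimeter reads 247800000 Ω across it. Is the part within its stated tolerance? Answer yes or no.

Red → 2 (first significant figure)
Brown → 1 (second significant figure)
Violet → ×10^7 multiplier
Silver → ±10% tolerance
21 × 10000000 = 210000000 Ω
Allowed range: 189000000 Ω to 231000000 Ω.
247800000 Ω lies outside that range.

no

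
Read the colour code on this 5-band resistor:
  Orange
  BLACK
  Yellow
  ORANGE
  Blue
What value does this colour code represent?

Orange → 3 (first significant figure)
Black → 0 (second significant figure)
Yellow → 4 (third significant figure)
Orange → ×10^3 multiplier
304 × 1000 = 304000 Ω

304000 Ω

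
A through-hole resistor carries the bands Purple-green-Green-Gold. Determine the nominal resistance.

7500000 Ω

Violet → 7 (first significant figure)
Green → 5 (second significant figure)
Green → ×10^5 multiplier
75 × 100000 = 7500000 Ω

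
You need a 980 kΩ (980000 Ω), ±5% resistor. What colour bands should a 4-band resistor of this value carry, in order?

white, grey, yellow, gold

980000 Ω = 98 × 10^4.
9 → white
8 → grey
Multiplier 10^4 → yellow.
±5% tolerance → gold.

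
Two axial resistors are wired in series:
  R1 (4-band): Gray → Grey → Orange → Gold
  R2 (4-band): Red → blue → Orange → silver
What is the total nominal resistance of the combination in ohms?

R1: grey, grey → 88; orange ×10^3 → 88000 Ω.
R2: red, blue → 26; orange ×10^3 → 26000 Ω.
Series: 88000 + 26000 = 114000 Ω.

114000 Ω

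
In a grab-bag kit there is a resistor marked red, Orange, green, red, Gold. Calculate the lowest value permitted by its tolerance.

Red → 2 (first significant figure)
Orange → 3 (second significant figure)
Green → 5 (third significant figure)
Red → ×10^2 multiplier
Gold → ±5% tolerance
235 × 100 = 23500 Ω
Lowest = 23500 × (1 − 5/100) = 22325 Ω.

22325 Ω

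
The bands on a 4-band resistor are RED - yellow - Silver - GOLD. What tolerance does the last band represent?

±5%

The last band, gold, is the tolerance band.
Gold corresponds to ±5%.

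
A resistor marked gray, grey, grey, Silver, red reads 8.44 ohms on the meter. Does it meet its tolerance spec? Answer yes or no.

no

Grey → 8 (first significant figure)
Grey → 8 (second significant figure)
Grey → 8 (third significant figure)
Silver → ×0.01 multiplier
Red → ±2% tolerance
888 × 0.01 = 8.88 Ω
Allowed range: 8.7024 Ω to 9.0576 Ω.
8.44 ohms lies outside that range.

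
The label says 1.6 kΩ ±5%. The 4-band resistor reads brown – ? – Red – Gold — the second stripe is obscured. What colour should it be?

1600 Ω = 16 × 10^2.
The second band gives digit 6 of the significand, and 6 is blue.

blue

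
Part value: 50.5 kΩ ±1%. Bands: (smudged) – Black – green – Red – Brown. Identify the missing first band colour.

50500 Ω = 505 × 10^2.
The first band gives digit 5 of the significand, and 5 is green.

green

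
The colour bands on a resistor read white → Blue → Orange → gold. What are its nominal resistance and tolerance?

White → 9 (first significant figure)
Blue → 6 (second significant figure)
Orange → ×10^3 multiplier
Gold → ±5% tolerance
96 × 1000 = 96000 Ω

96000 Ω ±5%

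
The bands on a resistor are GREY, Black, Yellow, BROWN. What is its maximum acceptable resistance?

Grey → 8 (first significant figure)
Black → 0 (second significant figure)
Yellow → ×10^4 multiplier
Brown → ±1% tolerance
80 × 10000 = 800000 Ω
Maximum = 800000 × (1 + 1/100) = 808000 Ω.

808000 Ω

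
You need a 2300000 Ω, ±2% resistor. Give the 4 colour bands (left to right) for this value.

2300000 Ω = 23 × 10^5.
2 → red
3 → orange
Multiplier 10^5 → green.
±2% tolerance → red.

red, orange, green, red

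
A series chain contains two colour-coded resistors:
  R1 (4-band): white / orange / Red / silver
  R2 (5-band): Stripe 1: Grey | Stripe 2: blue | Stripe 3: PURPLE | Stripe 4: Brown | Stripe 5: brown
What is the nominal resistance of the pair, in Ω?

17970 Ω

R1: white, orange → 93; red ×10^2 → 9300 Ω.
R2: grey, blue, violet → 867; brown ×10 → 8670 Ω.
Series: 9300 + 8670 = 17970 Ω.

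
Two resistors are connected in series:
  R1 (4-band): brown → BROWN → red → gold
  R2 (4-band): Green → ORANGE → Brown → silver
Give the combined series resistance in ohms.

1630 Ω

R1: brown, brown → 11; red ×10^2 → 1100 Ω.
R2: green, orange → 53; brown ×10 → 530 Ω.
Series: 1100 + 530 = 1630 Ω.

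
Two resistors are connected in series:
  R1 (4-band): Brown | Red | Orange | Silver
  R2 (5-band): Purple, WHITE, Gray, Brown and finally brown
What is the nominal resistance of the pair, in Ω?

R1: brown, red → 12; orange ×10^3 → 12000 Ω.
R2: violet, white, grey → 798; brown ×10 → 7980 Ω.
Series: 12000 + 7980 = 19980 Ω.

19980 Ω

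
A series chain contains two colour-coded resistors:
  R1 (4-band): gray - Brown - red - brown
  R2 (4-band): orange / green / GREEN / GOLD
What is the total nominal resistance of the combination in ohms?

R1: grey, brown → 81; red ×10^2 → 8100 Ω.
R2: orange, green → 35; green ×10^5 → 3500000 Ω.
Series: 8100 + 3500000 = 3508100 Ω.

3508100 Ω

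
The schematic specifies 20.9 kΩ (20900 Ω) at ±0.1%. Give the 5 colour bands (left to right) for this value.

red, black, white, red, violet

20900 Ω = 209 × 10^2.
2 → red
0 → black
9 → white
Multiplier 10^2 → red.
±0.1% tolerance → violet.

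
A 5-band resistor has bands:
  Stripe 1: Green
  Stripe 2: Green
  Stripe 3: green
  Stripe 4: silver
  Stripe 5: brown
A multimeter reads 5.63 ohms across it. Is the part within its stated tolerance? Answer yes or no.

no

Green → 5 (first significant figure)
Green → 5 (second significant figure)
Green → 5 (third significant figure)
Silver → ×0.01 multiplier
Brown → ±1% tolerance
555 × 0.01 = 5.55 Ω
Allowed range: 5.4945 Ω to 5.6055 Ω.
5.63 ohms lies outside that range.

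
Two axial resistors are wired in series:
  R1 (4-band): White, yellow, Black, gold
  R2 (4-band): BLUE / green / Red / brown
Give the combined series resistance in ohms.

6594 Ω

R1: white, yellow → 94; black ×1 → 94 Ω.
R2: blue, green → 65; red ×10^2 → 6500 Ω.
Series: 94 + 6500 = 6594 Ω.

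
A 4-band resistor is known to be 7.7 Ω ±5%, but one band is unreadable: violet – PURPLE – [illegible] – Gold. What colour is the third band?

gold

7.7 Ω = 77 × 10^-1.
The third band is the multiplier, 10^-1, which is gold.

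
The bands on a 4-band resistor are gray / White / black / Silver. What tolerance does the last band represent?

±10%

The last band, silver, is the tolerance band.
Silver corresponds to ±10%.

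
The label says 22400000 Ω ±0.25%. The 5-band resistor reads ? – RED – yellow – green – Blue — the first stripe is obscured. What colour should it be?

red

22400000 Ω = 224 × 10^5.
The first band gives digit 2 of the significand, and 2 is red.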